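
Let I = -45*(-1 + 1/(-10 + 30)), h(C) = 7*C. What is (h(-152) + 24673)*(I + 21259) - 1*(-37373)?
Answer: 2011801555/4 ≈ 5.0295e+8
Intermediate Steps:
I = 171/4 (I = -45*(-1 + 1/20) = -45*(-19/20) = 171/4 ≈ 42.750)
(h(-152) + 24673)*(I + 21259) - 1*(-37373) = (7*(-152) + 24673)*(171/4 + 21259) - 1*(-37373) = (-1064 + 24673)*(85207/4) + 37373 = 23609*(85207/4) + 37373 = 2011652063/4 + 37373 = 2011801555/4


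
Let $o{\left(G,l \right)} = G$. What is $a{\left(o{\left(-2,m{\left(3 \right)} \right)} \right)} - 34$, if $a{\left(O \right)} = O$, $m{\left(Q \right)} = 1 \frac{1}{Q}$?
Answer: $-36$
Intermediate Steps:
$m{\left(Q \right)} = \frac{1}{Q}$
$a{\left(o{\left(-2,m{\left(3 \right)} \right)} \right)} - 34 = -2 - 34 = -36$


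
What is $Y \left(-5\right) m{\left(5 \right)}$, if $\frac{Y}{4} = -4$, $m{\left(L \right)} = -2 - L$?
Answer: $-560$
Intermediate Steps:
$Y = -16$ ($Y = 4 \left(-4\right) = -16$)
$Y \left(-5\right) m{\left(5 \right)} = \left(-16\right) \left(-5\right) \left(-2 - 5\right) = 80 \left(-2 - 5\right) = 80 \left(-7\right) = -560$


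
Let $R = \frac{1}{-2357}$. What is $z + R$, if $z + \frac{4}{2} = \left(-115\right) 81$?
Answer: $- \frac{21960170}{2357} \approx -9317.0$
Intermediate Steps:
$z = -9317$ ($z = -2 - 9315 = -9317$)
$R = - \frac{1}{2357} \approx -0.00042427$
$z + R = -9317 - \frac{1}{2357} = - \frac{21960170}{2357}$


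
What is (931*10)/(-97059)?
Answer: -9310/97059 ≈ -0.095921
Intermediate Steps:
(931*10)/(-97059) = 9310*(-1/97059) = -9310/97059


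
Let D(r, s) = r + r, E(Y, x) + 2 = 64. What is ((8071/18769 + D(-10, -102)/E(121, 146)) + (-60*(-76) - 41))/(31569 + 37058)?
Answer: 2629392952/39929865053 ≈ 0.065850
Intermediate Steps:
E(Y, x) = 62 (E(Y, x) = -2 + 64 = 62)
D(r, s) = 2*r
((8071/18769 + D(-10, -102)/E(121, 146)) + (-60*(-76) - 41))/(31569 + 37058) = ((8071/18769 + (2*(-10))/62) + (-60*(-76) - 41))/(31569 + 37058) = ((8071*(1/18769) - 20*1/62) + (4560 - 41))/68627 = ((8071/18769 - 10/31) + 4519)*(1/68627) = (62511/581839 + 4519)*(1/68627) = (2629392952/581839)*(1/68627) = 2629392952/39929865053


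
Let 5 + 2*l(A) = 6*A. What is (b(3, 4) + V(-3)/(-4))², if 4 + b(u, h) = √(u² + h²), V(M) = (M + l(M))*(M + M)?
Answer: 6889/16 ≈ 430.56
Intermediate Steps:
l(A) = -5/2 + 3*A (l(A) = -5/2 + (6*A)/2 = -5/2 + 3*A)
V(M) = 2*M*(-5/2 + 4*M) (V(M) = (M + (-5/2 + 3*M))*(M + M) = (-5/2 + 4*M)*(2*M) = 2*M*(-5/2 + 4*M))
b(u, h) = -4 + √(h² + u²) (b(u, h) = -4 + √(u² + h²) = -4 + √(h² + u²))
(b(3, 4) + V(-3)/(-4))² = ((-4 + √(4² + 3²)) - 3*(-5 + 8*(-3))/(-4))² = ((-4 + √(16 + 9)) - 3*(-5 - 24)*(-¼))² = ((-4 + √25) - 3*(-29)*(-¼))² = ((-4 + 5) + 87*(-¼))² = (1 - 87/4)² = (-83/4)² = 6889/16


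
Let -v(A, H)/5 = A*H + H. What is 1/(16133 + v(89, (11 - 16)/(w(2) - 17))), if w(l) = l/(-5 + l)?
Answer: 53/848299 ≈ 6.2478e-5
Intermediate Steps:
v(A, H) = -5*H - 5*A*H (v(A, H) = -5*(A*H + H) = -5*(H + A*H) = -5*H - 5*A*H)
1/(16133 + v(89, (11 - 16)/(w(2) - 17))) = 1/(16133 - 5*(11 - 16)/(2/(-5 + 2) - 17)*(1 + 89)) = 1/(16133 - 5*(-5/(2/(-3) - 17))*90) = 1/(16133 - 5*(-5/(2*(-1/3) - 17))*90) = 1/(16133 - 5*(-5/(-2/3 - 17))*90) = 1/(16133 - 5*(-5/(-53/3))*90) = 1/(16133 - 5*(-5*(-3/53))*90) = 1/(16133 - 5*15/53*90) = 1/(16133 - 6750/53) = 1/(848299/53) = 53/848299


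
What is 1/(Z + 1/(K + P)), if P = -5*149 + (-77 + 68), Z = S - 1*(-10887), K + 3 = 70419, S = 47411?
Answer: 69662/4061155277 ≈ 1.7153e-5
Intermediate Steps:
K = 70416 (K = -3 + 70419 = 70416)
Z = 58298 (Z = 47411 - 1*(-10887) = 47411 + 10887 = 58298)
P = -754 (P = -745 - 9 = -754)
1/(Z + 1/(K + P)) = 1/(58298 + 1/(70416 - 754)) = 1/(58298 + 1/69662) = 1/(4061155277/69662) = 69662/4061155277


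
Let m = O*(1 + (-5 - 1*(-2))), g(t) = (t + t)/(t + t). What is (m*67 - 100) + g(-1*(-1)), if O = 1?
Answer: -233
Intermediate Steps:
g(t) = 1 (g(t) = (2*t)/((2*t)) = (2*t)*(1/(2*t)) = 1)
m = -2 (m = 1*(1 + (-5 - 1*(-2))) = 1*(1 + (-5 + 2)) = 1*(1 - 3) = 1*(-2) = -2)
(m*67 - 100) + g(-1*(-1)) = (-2*67 - 100) + 1 = (-134 - 100) + 1 = -234 + 1 = -233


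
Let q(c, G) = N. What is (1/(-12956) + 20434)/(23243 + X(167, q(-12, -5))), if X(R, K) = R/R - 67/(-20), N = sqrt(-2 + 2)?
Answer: 1323714515/1505963333 ≈ 0.87898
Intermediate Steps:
N = 0 (N = sqrt(0) = 0)
q(c, G) = 0
X(R, K) = 87/20 (X(R, K) = 1 - 67*(-1/20) = 1 + 67/20 = 87/20)
(1/(-12956) + 20434)/(23243 + X(167, q(-12, -5))) = (1/(-12956) + 20434)/(23243 + 87/20) = (-1/12956 + 20434)/(464947/20) = (264742903/12956)*(20/464947) = 1323714515/1505963333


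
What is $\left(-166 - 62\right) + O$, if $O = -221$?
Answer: $-449$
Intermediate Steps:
$\left(-166 - 62\right) + O = \left(-166 - 62\right) - 221 = -228 - 221 = -449$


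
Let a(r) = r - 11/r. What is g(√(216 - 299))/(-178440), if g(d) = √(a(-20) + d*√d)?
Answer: -√(-1945 + 100*(-83)^(¾))/1784400 ≈ -8.4895e-6 - 3.5967e-5*I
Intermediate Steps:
a(r) = r - 11/r
g(d) = √(-389/20 + d^(3/2)) (g(d) = √((-20 - 11/(-20)) + d*√d) = √((-20 - 11*(-1/20)) + d^(3/2)) = √((-20 + 11/20) + d^(3/2)) = √(-389/20 + d^(3/2)))
g(√(216 - 299))/(-178440) = (√(-1945 + 100*(√(216 - 299))^(3/2))/10)/(-178440) = (√(-1945 + 100*(√(-83))^(3/2))/10)*(-1/178440) = (√(-1945 + 100*(I*√83)^(3/2))/10)*(-1/178440) = (√(-1945 + 100*(83^(¾)*I^(3/2)))/10)*(-1/178440) = (√(-1945 + 100*83^(¾)*I^(3/2))/10)*(-1/178440) = -√(-1945 + 100*83^(¾)*I^(3/2))/1784400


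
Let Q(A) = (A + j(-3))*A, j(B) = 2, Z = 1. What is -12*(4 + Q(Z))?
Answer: -84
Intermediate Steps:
Q(A) = A*(2 + A) (Q(A) = (A + 2)*A = (2 + A)*A = A*(2 + A))
-12*(4 + Q(Z)) = -12*(4 + 1*(2 + 1)) = -12*(4 + 1*3) = -12*(4 + 3) = -12*7 = -84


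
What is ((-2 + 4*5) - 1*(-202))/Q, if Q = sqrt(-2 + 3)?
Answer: 220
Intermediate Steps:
Q = 1 (Q = sqrt(1) = 1)
((-2 + 4*5) - 1*(-202))/Q = ((-2 + 4*5) - 1*(-202))/1 = 1*((-2 + 20) + 202) = 1*(18 + 202) = 1*220 = 220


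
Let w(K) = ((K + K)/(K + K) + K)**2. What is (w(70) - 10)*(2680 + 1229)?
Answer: 19666179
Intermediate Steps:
w(K) = (1 + K)**2 (w(K) = ((2*K)/((2*K)) + K)**2 = ((2*K)*(1/(2*K)) + K)**2 = (1 + K)**2)
(w(70) - 10)*(2680 + 1229) = ((1 + 70)**2 - 10)*(2680 + 1229) = (71**2 - 10)*3909 = (5041 - 10)*3909 = 5031*3909 = 19666179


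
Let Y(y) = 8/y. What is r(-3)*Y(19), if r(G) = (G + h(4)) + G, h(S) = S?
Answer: -16/19 ≈ -0.84210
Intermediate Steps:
r(G) = 4 + 2*G (r(G) = (G + 4) + G = (4 + G) + G = 4 + 2*G)
r(-3)*Y(19) = (4 + 2*(-3))*(8/19) = (4 - 6)*(8*(1/19)) = -2*8/19 = -16/19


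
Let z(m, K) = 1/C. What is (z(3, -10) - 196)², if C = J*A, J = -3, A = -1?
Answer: 344569/9 ≈ 38285.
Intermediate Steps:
C = 3 (C = -3*(-1) = 3)
z(m, K) = ⅓ (z(m, K) = 1/3 = ⅓)
(z(3, -10) - 196)² = (⅓ - 196)² = (-587/3)² = 344569/9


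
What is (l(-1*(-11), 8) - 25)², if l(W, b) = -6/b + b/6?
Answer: 85849/144 ≈ 596.17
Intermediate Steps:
l(W, b) = -6/b + b/6 (l(W, b) = -6/b + b*(⅙) = -6/b + b/6)
(l(-1*(-11), 8) - 25)² = ((-6/8 + (⅙)*8) - 25)² = ((-6*⅛ + 4/3) - 25)² = ((-¾ + 4/3) - 25)² = (7/12 - 25)² = (-293/12)² = 85849/144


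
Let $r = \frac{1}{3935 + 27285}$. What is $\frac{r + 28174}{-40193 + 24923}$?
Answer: $- \frac{293197427}{158909800} \approx -1.8451$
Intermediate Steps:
$r = \frac{1}{31220} \approx 3.2031 \cdot 10^{-5}$
$\frac{r + 28174}{-40193 + 24923} = \frac{\frac{1}{31220} + 28174}{-40193 + 24923} = \frac{879592281}{31220 \left(-15270\right)} = \frac{879592281}{31220} \left(- \frac{1}{15270}\right) = - \frac{293197427}{158909800}$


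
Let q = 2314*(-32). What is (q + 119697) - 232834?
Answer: -187185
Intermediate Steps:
q = -74048
(q + 119697) - 232834 = (-74048 + 119697) - 232834 = 45649 - 232834 = -187185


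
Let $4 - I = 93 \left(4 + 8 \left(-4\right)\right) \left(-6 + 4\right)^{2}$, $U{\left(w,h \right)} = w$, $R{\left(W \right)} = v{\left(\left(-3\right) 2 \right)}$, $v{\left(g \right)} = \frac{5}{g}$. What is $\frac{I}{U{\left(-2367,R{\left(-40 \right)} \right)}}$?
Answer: $- \frac{10420}{2367} \approx -4.4022$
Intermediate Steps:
$R{\left(W \right)} = - \frac{5}{6}$ ($R{\left(W \right)} = \frac{5}{\left(-3\right) 2} = \frac{5}{-6} = 5 \left(- \frac{1}{6}\right) = - \frac{5}{6}$)
$I = 10420$ ($I = 4 - 93 \left(4 + 8 \left(-4\right)\right) \left(-6 + 4\right)^{2} = 4 - 93 \left(4 - 32\right) \left(-2\right)^{2} = 4 - 93 \left(-28\right) 4 = 4 - \left(-2604\right) 4 = 4 - -10416 = 4 + 10416 = 10420$)
$\frac{I}{U{\left(-2367,R{\left(-40 \right)} \right)}} = \frac{10420}{-2367} = 10420 \left(- \frac{1}{2367}\right) = - \frac{10420}{2367}$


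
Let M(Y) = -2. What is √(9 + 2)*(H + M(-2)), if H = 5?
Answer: 3*√11 ≈ 9.9499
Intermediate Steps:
√(9 + 2)*(H + M(-2)) = √(9 + 2)*(5 - 2) = √11*3 = 3*√11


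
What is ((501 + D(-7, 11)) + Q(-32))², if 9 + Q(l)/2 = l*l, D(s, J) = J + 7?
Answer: 6497401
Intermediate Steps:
D(s, J) = 7 + J
Q(l) = -18 + 2*l² (Q(l) = -18 + 2*(l*l) = -18 + 2*l²)
((501 + D(-7, 11)) + Q(-32))² = ((501 + (7 + 11)) + (-18 + 2*(-32)²))² = ((501 + 18) + (-18 + 2*1024))² = (519 + (-18 + 2048))² = (519 + 2030)² = 2549² = 6497401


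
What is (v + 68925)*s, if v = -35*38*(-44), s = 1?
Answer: 127445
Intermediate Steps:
v = 58520 (v = -1330*(-44) = 58520)
(v + 68925)*s = (58520 + 68925)*1 = 127445*1 = 127445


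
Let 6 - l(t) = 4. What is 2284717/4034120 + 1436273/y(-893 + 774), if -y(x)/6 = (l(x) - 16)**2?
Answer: -361963175473/296507820 ≈ -1220.8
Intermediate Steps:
l(t) = 2 (l(t) = 6 - 1*4 = 6 - 4 = 2)
y(x) = -1176 (y(x) = -6*(2 - 16)**2 = -6*(-14)**2 = -6*196 = -1176)
2284717/4034120 + 1436273/y(-893 + 774) = 2284717/4034120 + 1436273/(-1176) = 2284717*(1/4034120) + 1436273*(-1/1176) = 2284717/4034120 - 1436273/1176 = -361963175473/296507820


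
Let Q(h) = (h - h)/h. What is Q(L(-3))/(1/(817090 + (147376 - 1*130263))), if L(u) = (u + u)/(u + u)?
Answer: 0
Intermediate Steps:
L(u) = 1 (L(u) = (2*u)/((2*u)) = (2*u)*(1/(2*u)) = 1)
Q(h) = 0 (Q(h) = 0/h = 0)
Q(L(-3))/(1/(817090 + (147376 - 1*130263))) = 0/(1/(817090 + (147376 - 1*130263))) = 0/(1/(817090 + (147376 - 130263))) = 0/(1/(817090 + 17113)) = 0/(1/834203) = 0*834203 = 0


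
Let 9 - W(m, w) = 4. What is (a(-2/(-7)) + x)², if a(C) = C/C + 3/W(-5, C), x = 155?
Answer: 613089/25 ≈ 24524.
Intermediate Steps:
W(m, w) = 5 (W(m, w) = 9 - 1*4 = 9 - 4 = 5)
a(C) = 8/5 (a(C) = C/C + 3/5 = 1 + 3*(⅕) = 1 + ⅗ = 8/5)
(a(-2/(-7)) + x)² = (8/5 + 155)² = (783/5)² = 613089/25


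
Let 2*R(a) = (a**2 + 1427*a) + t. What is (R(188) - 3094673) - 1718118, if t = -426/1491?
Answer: -32626868/7 ≈ -4.6610e+6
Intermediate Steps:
t = -2/7 (t = -426*1/1491 = -2/7 ≈ -0.28571)
R(a) = -1/7 + a**2/2 + 1427*a/2 (R(a) = ((a**2 + 1427*a) - 2/7)/2 = (-2/7 + a**2 + 1427*a)/2 = -1/7 + a**2/2 + 1427*a/2)
(R(188) - 3094673) - 1718118 = ((-1/7 + (1/2)*188**2 + (1427/2)*188) - 3094673) - 1718118 = ((-1/7 + (1/2)*35344 + 134138) - 3094673) - 1718118 = ((-1/7 + 17672 + 134138) - 3094673) - 1718118 = (1062669/7 - 3094673) - 1718118 = -20600042/7 - 1718118 = -32626868/7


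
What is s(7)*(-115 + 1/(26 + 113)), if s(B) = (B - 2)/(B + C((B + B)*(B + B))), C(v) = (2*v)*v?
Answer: -26640/3560207 ≈ -0.0074827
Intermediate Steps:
C(v) = 2*v**2
s(B) = (-2 + B)/(B + 32*B**4) (s(B) = (B - 2)/(B + 2*((B + B)*(B + B))**2) = (-2 + B)/(B + 2*((2*B)*(2*B))**2) = (-2 + B)/(B + 2*(4*B**2)**2) = (-2 + B)/(B + 2*(16*B**4)) = (-2 + B)/(B + 32*B**4))
s(7)*(-115 + 1/(26 + 113)) = ((-2 + 7)/(7 + 32*7**4))*(-115 + 1/(26 + 113)) = (5/(7 + 32*2401))*(-115 + 1/139) = (5/(7 + 76832))*(-115 + 1/139) = (5/76839)*(-15984/139) = -26640/3560207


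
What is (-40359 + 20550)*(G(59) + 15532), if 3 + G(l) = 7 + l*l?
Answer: -376707753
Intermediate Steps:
G(l) = 4 + l² (G(l) = -3 + (7 + l*l) = -3 + (7 + l²) = 4 + l²)
(-40359 + 20550)*(G(59) + 15532) = (-40359 + 20550)*((4 + 59²) + 15532) = -19809*((4 + 3481) + 15532) = -19809*(3485 + 15532) = -19809*19017 = -376707753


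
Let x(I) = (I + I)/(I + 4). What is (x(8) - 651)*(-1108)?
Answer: 2159492/3 ≈ 7.1983e+5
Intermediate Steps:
x(I) = 2*I/(4 + I) (x(I) = (2*I)/(4 + I) = 2*I/(4 + I))
(x(8) - 651)*(-1108) = (2*8/(4 + 8) - 651)*(-1108) = (2*8/12 - 651)*(-1108) = (2*8*(1/12) - 651)*(-1108) = (4/3 - 651)*(-1108) = -1949/3*(-1108) = 2159492/3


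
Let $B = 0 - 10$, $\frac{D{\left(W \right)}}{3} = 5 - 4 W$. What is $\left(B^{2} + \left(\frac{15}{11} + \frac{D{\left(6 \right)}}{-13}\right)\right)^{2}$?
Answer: $\frac{228674884}{20449} \approx 11183.0$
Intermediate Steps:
$D{\left(W \right)} = 15 - 12 W$ ($D{\left(W \right)} = 3 \left(5 - 4 W\right) = 15 - 12 W$)
$B = -10$ ($B = 0 - 10 = -10$)
$\left(B^{2} + \left(\frac{15}{11} + \frac{D{\left(6 \right)}}{-13}\right)\right)^{2} = \left(\left(-10\right)^{2} + \left(\frac{15}{11} + \frac{15 - 72}{-13}\right)\right)^{2} = \left(100 + \left(15 \cdot \frac{1}{11} + \left(15 - 72\right) \left(- \frac{1}{13}\right)\right)\right)^{2} = \left(100 + \left(\frac{15}{11} - - \frac{57}{13}\right)\right)^{2} = \left(100 + \left(\frac{15}{11} + \frac{57}{13}\right)\right)^{2} = \left(100 + \frac{822}{143}\right)^{2} = \left(\frac{15122}{143}\right)^{2} = \frac{228674884}{20449}$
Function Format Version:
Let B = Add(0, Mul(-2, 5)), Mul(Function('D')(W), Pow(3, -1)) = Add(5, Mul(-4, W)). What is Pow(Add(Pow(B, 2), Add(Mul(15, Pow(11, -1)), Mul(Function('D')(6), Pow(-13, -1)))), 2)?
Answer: Rational(228674884, 20449) ≈ 11183.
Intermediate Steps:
Function('D')(W) = Add(15, Mul(-12, W)) (Function('D')(W) = Mul(3, Add(5, Mul(-4, W))) = Add(15, Mul(-12, W)))
B = -10 (B = Add(0, -10) = -10)
Pow(Add(Pow(B, 2), Add(Mul(15, Pow(11, -1)), Mul(Function('D')(6), Pow(-13, -1)))), 2) = Pow(Add(Pow(-10, 2), Add(Mul(15, Pow(11, -1)), Mul(Add(15, Mul(-12, 6)), Pow(-13, -1)))), 2) = Pow(Add(100, Add(Mul(15, Rational(1, 11)), Mul(Add(15, -72), Rational(-1, 13)))), 2) = Pow(Add(100, Add(Rational(15, 11), Mul(-57, Rational(-1, 13)))), 2) = Pow(Add(100, Add(Rational(15, 11), Rational(57, 13))), 2) = Pow(Add(100, Rational(822, 143)), 2) = Pow(Rational(15122, 143), 2) = Rational(228674884, 20449)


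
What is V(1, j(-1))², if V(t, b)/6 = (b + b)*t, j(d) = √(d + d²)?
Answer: 0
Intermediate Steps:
V(t, b) = 12*b*t (V(t, b) = 6*((b + b)*t) = 6*((2*b)*t) = 6*(2*b*t) = 12*b*t)
V(1, j(-1))² = (12*√(-(1 - 1))*1)² = (12*√(-1*0)*1)² = (12*√0*1)² = (12*0*1)² = 0² = 0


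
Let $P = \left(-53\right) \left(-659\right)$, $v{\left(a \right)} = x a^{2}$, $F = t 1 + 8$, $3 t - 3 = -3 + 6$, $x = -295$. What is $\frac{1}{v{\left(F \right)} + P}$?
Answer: $\frac{1}{5427} \approx 0.00018426$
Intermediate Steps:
$t = 2$ ($t = 1 + \frac{-3 + 6}{3} = 1 + \frac{1}{3} \cdot 3 = 1 + 1 = 2$)
$F = 10$ ($F = 2 \cdot 1 + 8 = 2 + 8 = 10$)
$v{\left(a \right)} = - 295 a^{2}$
$P = 34927$
$\frac{1}{v{\left(F \right)} + P} = \frac{1}{- 295 \cdot 10^{2} + 34927} = \frac{1}{\left(-295\right) 100 + 34927} = \frac{1}{-29500 + 34927} = \frac{1}{5427}$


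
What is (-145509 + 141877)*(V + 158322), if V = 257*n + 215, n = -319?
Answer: -278044128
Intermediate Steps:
V = -81768 (V = 257*(-319) + 215 = -81983 + 215 = -81768)
(-145509 + 141877)*(V + 158322) = (-145509 + 141877)*(-81768 + 158322) = -3632*76554 = -278044128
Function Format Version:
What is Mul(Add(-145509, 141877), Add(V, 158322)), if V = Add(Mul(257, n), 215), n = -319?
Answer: -278044128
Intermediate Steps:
V = -81768 (V = Add(Mul(257, -319), 215) = Add(-81983, 215) = -81768)
Mul(Add(-145509, 141877), Add(V, 158322)) = Mul(Add(-145509, 141877), Add(-81768, 158322)) = Mul(-3632, 76554) = -278044128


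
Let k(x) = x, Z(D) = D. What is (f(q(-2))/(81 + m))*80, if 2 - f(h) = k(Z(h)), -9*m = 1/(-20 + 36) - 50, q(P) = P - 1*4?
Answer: 92160/12463 ≈ 7.3947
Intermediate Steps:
q(P) = -4 + P (q(P) = P - 4 = -4 + P)
m = 799/144 (m = -(1/(-20 + 36) - 50)/9 = -(1/16 - 50)/9 = -⅑*(-799/16) = 799/144 ≈ 5.5486)
f(h) = 2 - h
(f(q(-2))/(81 + m))*80 = ((2 - (-4 - 2))/(81 + 799/144))*80 = ((2 - 1*(-6))/(12463/144))*80 = ((2 + 6)*(144/12463))*80 = (8*(144/12463))*80 = (1152/12463)*80 = 92160/12463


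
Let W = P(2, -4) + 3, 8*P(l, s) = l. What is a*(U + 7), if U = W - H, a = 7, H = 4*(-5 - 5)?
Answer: 1407/4 ≈ 351.75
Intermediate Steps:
P(l, s) = l/8
H = -40 (H = 4*(-10) = -40)
W = 13/4 (W = (1/8)*2 + 3 = 1/4 + 3 = 13/4 ≈ 3.2500)
U = 173/4 (U = 13/4 - (-40) = 13/4 - 1*(-40) = 13/4 + 40 = 173/4 ≈ 43.250)
a*(U + 7) = 7*(173/4 + 7) = 7*(201/4) = 1407/4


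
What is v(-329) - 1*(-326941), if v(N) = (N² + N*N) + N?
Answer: 543094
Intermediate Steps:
v(N) = N + 2*N² (v(N) = (N² + N²) + N = 2*N² + N = N + 2*N²)
v(-329) - 1*(-326941) = -329*(1 + 2*(-329)) - 1*(-326941) = -329*(1 - 658) + 326941 = -329*(-657) + 326941 = 216153 + 326941 = 543094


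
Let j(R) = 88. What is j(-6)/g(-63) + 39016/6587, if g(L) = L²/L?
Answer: 268336/59283 ≈ 4.5264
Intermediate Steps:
g(L) = L
j(-6)/g(-63) + 39016/6587 = 88/(-63) + 39016/6587 = 88*(-1/63) + 39016*(1/6587) = -88/63 + 39016/6587 = 268336/59283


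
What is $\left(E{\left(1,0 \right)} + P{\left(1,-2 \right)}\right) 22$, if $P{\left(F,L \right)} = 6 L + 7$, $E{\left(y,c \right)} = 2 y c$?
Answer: $-110$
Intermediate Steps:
$E{\left(y,c \right)} = 2 c y$
$P{\left(F,L \right)} = 7 + 6 L$
$\left(E{\left(1,0 \right)} + P{\left(1,-2 \right)}\right) 22 = \left(2 \cdot 0 \cdot 1 + \left(7 + 6 \left(-2\right)\right)\right) 22 = \left(0 + \left(7 - 12\right)\right) 22 = \left(0 - 5\right) 22 = \left(-5\right) 22 = -110$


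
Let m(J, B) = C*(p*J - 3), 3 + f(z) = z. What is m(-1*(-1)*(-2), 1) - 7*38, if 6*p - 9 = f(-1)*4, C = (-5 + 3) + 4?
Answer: -802/3 ≈ -267.33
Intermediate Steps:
f(z) = -3 + z
C = 2 (C = -2 + 4 = 2)
p = -7/6 (p = 3/2 + ((-3 - 1)*4)/6 = 3/2 + (-4*4)/6 = 3/2 + (⅙)*(-16) = 3/2 - 8/3 = -7/6 ≈ -1.1667)
m(J, B) = -6 - 7*J/3 (m(J, B) = 2*(-7*J/6 - 3) = 2*(-3 - 7*J/6) = -6 - 7*J/3)
m(-1*(-1)*(-2), 1) - 7*38 = (-6 - 7*(-1*(-1))*(-2)/3) - 7*38 = (-6 - 7*(-2)/3) - 266 = (-6 - 7/3*(-2)) - 266 = (-6 + 14/3) - 266 = -4/3 - 266 = -802/3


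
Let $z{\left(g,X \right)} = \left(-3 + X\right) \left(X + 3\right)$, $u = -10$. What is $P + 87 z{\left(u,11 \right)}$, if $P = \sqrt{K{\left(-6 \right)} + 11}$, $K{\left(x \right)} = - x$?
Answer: $9744 + \sqrt{17} \approx 9748.1$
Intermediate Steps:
$P = \sqrt{17}$ ($P = \sqrt{\left(-1\right) \left(-6\right) + 11} = \sqrt{6 + 11} = \sqrt{17} \approx 4.1231$)
$z{\left(g,X \right)} = \left(-3 + X\right) \left(3 + X\right)$
$P + 87 z{\left(u,11 \right)} = \sqrt{17} + 87 \left(-9 + 11^{2}\right) = \sqrt{17} + 87 \left(-9 + 121\right) = \sqrt{17} + 87 \cdot 112 = \sqrt{17} + 9744 = 9744 + \sqrt{17}$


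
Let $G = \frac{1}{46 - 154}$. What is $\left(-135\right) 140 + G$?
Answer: $- \frac{2041201}{108} \approx -18900.0$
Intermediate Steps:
$G = - \frac{1}{108}$ ($G = \frac{1}{-108} = - \frac{1}{108} \approx -0.0092593$)
$\left(-135\right) 140 + G = \left(-135\right) 140 - \frac{1}{108} = -18900 - \frac{1}{108} = - \frac{2041201}{108}$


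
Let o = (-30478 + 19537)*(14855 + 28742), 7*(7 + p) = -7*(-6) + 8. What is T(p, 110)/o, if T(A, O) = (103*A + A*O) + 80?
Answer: -773/3338963439 ≈ -2.3151e-7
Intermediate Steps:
p = 1/7 (p = -7 + (-7*(-6) + 8)/7 = -7 + (42 + 8)/7 = -7 + (1/7)*50 = -7 + 50/7 = 1/7 ≈ 0.14286)
T(A, O) = 80 + 103*A + A*O
o = -476994777 (o = -10941*43597 = -476994777)
T(p, 110)/o = (80 + 103*(1/7) + (1/7)*110)/(-476994777) = (80 + 103/7 + 110/7)*(-1/476994777) = (773/7)*(-1/476994777) = -773/3338963439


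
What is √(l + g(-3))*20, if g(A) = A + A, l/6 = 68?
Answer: 20*√402 ≈ 401.00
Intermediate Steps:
l = 408 (l = 6*68 = 408)
g(A) = 2*A
√(l + g(-3))*20 = √(408 + 2*(-3))*20 = √(408 - 6)*20 = √402*20 = 20*√402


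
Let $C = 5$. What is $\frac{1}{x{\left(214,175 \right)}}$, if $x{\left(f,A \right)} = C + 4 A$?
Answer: $\frac{1}{705} \approx 0.0014184$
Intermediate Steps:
$x{\left(f,A \right)} = 5 + 4 A$
$\frac{1}{x{\left(214,175 \right)}} = \frac{1}{5 + 4 \cdot 175} = \frac{1}{5 + 700} = \frac{1}{705}$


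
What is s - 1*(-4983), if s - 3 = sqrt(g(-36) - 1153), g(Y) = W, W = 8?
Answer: 4986 + I*sqrt(1145) ≈ 4986.0 + 33.838*I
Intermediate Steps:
g(Y) = 8
s = 3 + I*sqrt(1145) (s = 3 + sqrt(8 - 1153) = 3 + sqrt(-1145) = 3 + I*sqrt(1145) ≈ 3.0 + 33.838*I)
s - 1*(-4983) = (3 + I*sqrt(1145)) - 1*(-4983) = (3 + I*sqrt(1145)) + 4983 = 4986 + I*sqrt(1145)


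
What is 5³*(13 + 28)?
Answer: 5125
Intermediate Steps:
5³*(13 + 28) = 125*41 = 5125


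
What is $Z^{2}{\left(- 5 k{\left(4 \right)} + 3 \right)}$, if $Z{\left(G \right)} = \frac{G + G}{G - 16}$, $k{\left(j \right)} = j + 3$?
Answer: $\frac{16}{9} \approx 1.7778$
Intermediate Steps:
$k{\left(j \right)} = 3 + j$
$Z{\left(G \right)} = \frac{2 G}{-16 + G}$
$Z^{2}{\left(- 5 k{\left(4 \right)} + 3 \right)} = \left(\frac{2 \left(- 5 \left(3 + 4\right) + 3\right)}{-16 + \left(- 5 \left(3 + 4\right) + 3\right)}\right)^{2} = \left(\frac{2 \left(\left(-5\right) 7 + 3\right)}{-16 + \left(\left(-5\right) 7 + 3\right)}\right)^{2} = \left(\frac{2 \left(-35 + 3\right)}{-16 + \left(-35 + 3\right)}\right)^{2} = \left(2 \left(-32\right) \frac{1}{-16 - 32}\right)^{2} = \left(2 \left(-32\right) \frac{1}{-48}\right)^{2} = \left(2 \left(-32\right) \left(- \frac{1}{48}\right)\right)^{2} = \left(\frac{4}{3}\right)^{2} = \frac{16}{9}$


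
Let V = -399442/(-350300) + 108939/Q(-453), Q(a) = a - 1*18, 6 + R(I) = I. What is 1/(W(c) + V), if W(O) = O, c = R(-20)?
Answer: -27498550/7043828053 ≈ -0.0039039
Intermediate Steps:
R(I) = -6 + I
c = -26 (c = -6 - 20 = -26)
Q(a) = -18 + a (Q(a) = a - 18 = -18 + a)
V = -6328865753/27498550 (V = -399442/(-350300) + 108939/(-18 - 453) = -399442*(-1/350300) + 108939/(-471) = 199721/175150 + 108939*(-1/471) = 199721/175150 - 36313/157 = -6328865753/27498550 ≈ -230.15)
1/(W(c) + V) = 1/(-26 - 6328865753/27498550) = 1/(-7043828053/27498550) = -27498550/7043828053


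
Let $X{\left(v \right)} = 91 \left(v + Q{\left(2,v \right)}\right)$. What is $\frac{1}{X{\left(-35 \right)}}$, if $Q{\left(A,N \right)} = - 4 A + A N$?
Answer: $- \frac{1}{10283} \approx -9.7248 \cdot 10^{-5}$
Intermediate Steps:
$X{\left(v \right)} = -728 + 273 v$ ($X{\left(v \right)} = 91 \left(v + 2 \left(-4 + v\right)\right) = 91 \left(v + \left(-8 + 2 v\right)\right) = 91 \left(-8 + 3 v\right) = -728 + 273 v$)
$\frac{1}{X{\left(-35 \right)}} = \frac{1}{-728 + 273 \left(-35\right)} = \frac{1}{-728 - 9555} = \frac{1}{-10283} = - \frac{1}{10283}$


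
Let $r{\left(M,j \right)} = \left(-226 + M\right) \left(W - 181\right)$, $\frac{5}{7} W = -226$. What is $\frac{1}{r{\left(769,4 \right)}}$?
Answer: $- \frac{5}{1350441} \approx -3.7025 \cdot 10^{-6}$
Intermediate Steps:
$W = - \frac{1582}{5}$ ($W = \frac{7}{5} \left(-226\right) = - \frac{1582}{5} \approx -316.4$)
$r{\left(M,j \right)} = \frac{562062}{5} - \frac{2487 M}{5}$ ($r{\left(M,j \right)} = \left(-226 + M\right) \left(- \frac{1582}{5} - 181\right) = \left(-226 + M\right) \left(- \frac{2487}{5}\right) = \frac{562062}{5} - \frac{2487 M}{5}$)
$\frac{1}{r{\left(769,4 \right)}} = \frac{1}{\frac{562062}{5} - \frac{1912503}{5}} = \frac{1}{- \frac{1350441}{5}} = - \frac{5}{1350441}$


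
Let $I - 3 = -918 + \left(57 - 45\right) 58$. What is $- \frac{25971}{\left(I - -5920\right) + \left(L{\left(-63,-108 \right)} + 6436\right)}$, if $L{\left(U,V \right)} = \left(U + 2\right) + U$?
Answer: $- \frac{25971}{12013} \approx -2.1619$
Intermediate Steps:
$L{\left(U,V \right)} = 2 + 2 U$ ($L{\left(U,V \right)} = \left(2 + U\right) + U = 2 + 2 U$)
$I = -219$ ($I = 3 - \left(918 - \left(57 - 45\right) 58\right) = 3 + \left(-918 + 12 \cdot 58\right) = 3 + \left(-918 + 696\right) = 3 - 222 = -219$)
$- \frac{25971}{\left(I - -5920\right) + \left(L{\left(-63,-108 \right)} + 6436\right)} = - \frac{25971}{\left(-219 - -5920\right) + \left(\left(2 + 2 \left(-63\right)\right) + 6436\right)} = - \frac{25971}{\left(-219 + 5920\right) + \left(\left(2 - 126\right) + 6436\right)} = - \frac{25971}{5701 + \left(-124 + 6436\right)} = - \frac{25971}{5701 + 6312} = - \frac{25971}{12013}$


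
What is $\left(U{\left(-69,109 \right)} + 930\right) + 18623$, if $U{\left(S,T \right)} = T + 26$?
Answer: $19688$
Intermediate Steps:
$U{\left(S,T \right)} = 26 + T$
$\left(U{\left(-69,109 \right)} + 930\right) + 18623 = \left(\left(26 + 109\right) + 930\right) + 18623 = \left(135 + 930\right) + 18623 = 1065 + 18623 = 19688$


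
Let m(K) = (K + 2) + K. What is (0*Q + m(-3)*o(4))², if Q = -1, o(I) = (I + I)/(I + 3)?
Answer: 1024/49 ≈ 20.898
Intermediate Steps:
o(I) = 2*I/(3 + I) (o(I) = (2*I)/(3 + I) = 2*I/(3 + I))
m(K) = 2 + 2*K (m(K) = (2 + K) + K = 2 + 2*K)
(0*Q + m(-3)*o(4))² = (0*(-1) + (2 + 2*(-3))*(2*4/(3 + 4)))² = (0 + (2 - 6)*(2*4/7))² = (0 - 8*4/7)² = (0 - 4*8/7)² = (0 - 32/7)² = (-32/7)² = 1024/49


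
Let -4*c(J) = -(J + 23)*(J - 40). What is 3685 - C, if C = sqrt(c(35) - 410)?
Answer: 3685 - I*sqrt(1930)/2 ≈ 3685.0 - 21.966*I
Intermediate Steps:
c(J) = (-40 + J)*(23 + J)/4 (c(J) = -(-1)*(J + 23)*(J - 40)/4 = -(-1)*(23 + J)*(-40 + J)/4 = -(-1)*(-40 + J)*(23 + J)/4 = (-40 + J)*(23 + J)/4)
C = I*sqrt(1930)/2 (C = sqrt((-230 - 17/4*35 + (1/4)*35**2) - 410) = sqrt((-230 - 595/4 + (1/4)*1225) - 410) = sqrt((-230 - 595/4 + 1225/4) - 410) = sqrt(-145/2 - 410) = sqrt(-965/2) = I*sqrt(1930)/2 ≈ 21.966*I)
3685 - C = 3685 - I*sqrt(1930)/2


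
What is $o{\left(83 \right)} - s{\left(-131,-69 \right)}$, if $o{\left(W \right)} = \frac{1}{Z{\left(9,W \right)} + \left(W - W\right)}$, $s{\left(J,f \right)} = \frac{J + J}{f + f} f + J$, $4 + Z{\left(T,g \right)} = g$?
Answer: $\frac{20699}{79} \approx 262.01$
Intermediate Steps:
$Z{\left(T,g \right)} = -4 + g$
$s{\left(J,f \right)} = 2 J$ ($s{\left(J,f \right)} = \frac{2 J}{2 f} f + J = 2 J \frac{1}{2 f} f + J = \frac{J}{f} f + J = J + J = 2 J$)
$o{\left(W \right)} = \frac{1}{-4 + W}$ ($o{\left(W \right)} = \frac{1}{\left(-4 + W\right) + \left(W - W\right)} = \frac{1}{\left(-4 + W\right) + 0} = \frac{1}{-4 + W}$)
$o{\left(83 \right)} - s{\left(-131,-69 \right)} = \frac{1}{-4 + 83} - 2 \left(-131\right) = \frac{1}{79} - -262 = \frac{1}{79} + 262 = \frac{20699}{79}$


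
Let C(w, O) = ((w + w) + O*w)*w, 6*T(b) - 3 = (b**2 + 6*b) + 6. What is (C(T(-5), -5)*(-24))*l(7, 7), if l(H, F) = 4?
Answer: 128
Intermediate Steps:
T(b) = 3/2 + b + b**2/6 (T(b) = 1/2 + ((b**2 + 6*b) + 6)/6 = 1/2 + (6 + b**2 + 6*b)/6 = 1/2 + (1 + b + b**2/6) = 3/2 + b + b**2/6)
C(w, O) = w*(2*w + O*w) (C(w, O) = (2*w + O*w)*w = w*(2*w + O*w))
(C(T(-5), -5)*(-24))*l(7, 7) = (((3/2 - 5 + (1/6)*(-5)**2)**2*(2 - 5))*(-24))*4 = (((3/2 - 5 + (1/6)*25)**2*(-3))*(-24))*4 = (((3/2 - 5 + 25/6)**2*(-3))*(-24))*4 = (((2/3)**2*(-3))*(-24))*4 = (((4/9)*(-3))*(-24))*4 = -4/3*(-24)*4 = 32*4 = 128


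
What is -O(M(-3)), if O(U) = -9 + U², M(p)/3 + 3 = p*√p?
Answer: 171 - 162*I*√3 ≈ 171.0 - 280.59*I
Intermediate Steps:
M(p) = -9 + 3*p^(3/2) (M(p) = -9 + 3*(p*√p) = -9 + 3*p^(3/2))
-O(M(-3)) = -(-9 + (-9 + 3*(-3)^(3/2))²) = -(-9 + (-9 + 3*(-3*I*√3))²) = -(-9 + (-9 - 9*I*√3)²) = 9 - (-9 - 9*I*√3)²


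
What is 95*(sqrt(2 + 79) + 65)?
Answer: 7030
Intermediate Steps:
95*(sqrt(2 + 79) + 65) = 95*(sqrt(81) + 65) = 95*(9 + 65) = 95*74 = 7030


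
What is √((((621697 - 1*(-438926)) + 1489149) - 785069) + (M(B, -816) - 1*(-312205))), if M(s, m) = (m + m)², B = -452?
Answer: 2*√1185083 ≈ 2177.2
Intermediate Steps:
M(s, m) = 4*m² (M(s, m) = (2*m)² = 4*m²)
√((((621697 - 1*(-438926)) + 1489149) - 785069) + (M(B, -816) - 1*(-312205))) = √((((621697 - 1*(-438926)) + 1489149) - 785069) + (4*(-816)² - 1*(-312205))) = √((((621697 + 438926) + 1489149) - 785069) + (4*665856 + 312205)) = √(((1060623 + 1489149) - 785069) + (2663424 + 312205)) = √((2549772 - 785069) + 2975629) = √(1764703 + 2975629) = √4740332 = 2*√1185083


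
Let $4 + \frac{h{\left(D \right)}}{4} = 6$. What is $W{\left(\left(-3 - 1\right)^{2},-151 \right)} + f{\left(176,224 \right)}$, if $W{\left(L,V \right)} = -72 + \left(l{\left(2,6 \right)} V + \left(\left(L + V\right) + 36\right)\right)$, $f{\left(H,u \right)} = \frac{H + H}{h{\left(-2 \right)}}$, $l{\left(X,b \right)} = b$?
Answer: $-1033$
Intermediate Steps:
$h{\left(D \right)} = 8$ ($h{\left(D \right)} = -16 + 4 \cdot 6 = -16 + 24 = 8$)
$f{\left(H,u \right)} = \frac{H}{4}$ ($f{\left(H,u \right)} = \frac{H + H}{8} = 2 H \frac{1}{8} = \frac{H}{4}$)
$W{\left(L,V \right)} = -36 + L + 7 V$ ($W{\left(L,V \right)} = -72 + \left(6 V + \left(\left(L + V\right) + 36\right)\right) = -72 + \left(6 V + \left(36 + L + V\right)\right) = -72 + \left(36 + L + 7 V\right) = -36 + L + 7 V$)
$W{\left(\left(-3 - 1\right)^{2},-151 \right)} + f{\left(176,224 \right)} = \left(-36 + \left(-3 - 1\right)^{2} + 7 \left(-151\right)\right) + \frac{1}{4} \cdot 176 = \left(-36 + \left(-4\right)^{2} - 1057\right) + 44 = \left(-36 + 16 - 1057\right) + 44 = -1077 + 44 = -1033$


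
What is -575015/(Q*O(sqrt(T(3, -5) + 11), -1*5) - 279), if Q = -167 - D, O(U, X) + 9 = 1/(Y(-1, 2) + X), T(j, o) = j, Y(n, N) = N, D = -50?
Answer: -575015/813 ≈ -707.28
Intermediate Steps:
O(U, X) = -9 + 1/(2 + X)
Q = -117 (Q = -167 - 1*(-50) = -167 + 50 = -117)
-575015/(Q*O(sqrt(T(3, -5) + 11), -1*5) - 279) = -575015/(-117*(-17 - (-9)*5)/(2 - 1*5) - 279) = -575015/(-117*(-17 - 9*(-5))/(2 - 5) - 279) = -575015/(-117*(-17 + 45)/(-3) - 279) = -575015/(-(-39)*28 - 279) = -575015/(-117*(-28/3) - 279) = -575015/(1092 - 279) = -575015/813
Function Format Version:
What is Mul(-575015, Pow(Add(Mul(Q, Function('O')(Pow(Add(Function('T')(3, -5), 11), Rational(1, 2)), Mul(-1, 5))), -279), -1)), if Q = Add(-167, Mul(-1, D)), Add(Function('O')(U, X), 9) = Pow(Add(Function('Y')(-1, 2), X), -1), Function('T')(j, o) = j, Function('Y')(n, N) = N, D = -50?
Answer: Rational(-575015, 813) ≈ -707.28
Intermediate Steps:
Function('O')(U, X) = Add(-9, Pow(Add(2, X), -1))
Q = -117 (Q = Add(-167, Mul(-1, -50)) = Add(-167, 50) = -117)
Mul(-575015, Pow(Add(Mul(Q, Function('O')(Pow(Add(Function('T')(3, -5), 11), Rational(1, 2)), Mul(-1, 5))), -279), -1)) = Mul(-575015, Pow(Add(Mul(-117, Mul(Pow(Add(2, Mul(-1, 5)), -1), Add(-17, Mul(-9, Mul(-1, 5))))), -279), -1)) = Mul(-575015, Pow(Add(Mul(-117, Mul(Pow(Add(2, -5), -1), Add(-17, Mul(-9, -5)))), -279), -1)) = Mul(-575015, Pow(Add(Mul(-117, Mul(Pow(-3, -1), Add(-17, 45))), -279), -1)) = Mul(-575015, Pow(Add(Mul(-117, Mul(Rational(-1, 3), 28)), -279), -1)) = Mul(-575015, Pow(Add(Mul(-117, Rational(-28, 3)), -279), -1)) = Mul(-575015, Pow(Add(1092, -279), -1)) = Mul(-575015, Pow(813, -1)) = Mul(-575015, Rational(1, 813)) = Rational(-575015, 813)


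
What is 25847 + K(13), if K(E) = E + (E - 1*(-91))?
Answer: 25964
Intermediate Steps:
K(E) = 91 + 2*E (K(E) = E + (E + 91) = E + (91 + E) = 91 + 2*E)
25847 + K(13) = 25847 + (91 + 2*13) = 25847 + (91 + 26) = 25847 + 117 = 25964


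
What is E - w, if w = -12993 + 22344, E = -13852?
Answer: -23203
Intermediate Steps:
w = 9351
E - w = -13852 - 1*9351 = -13852 - 9351 = -23203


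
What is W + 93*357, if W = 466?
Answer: 33667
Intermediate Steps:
W + 93*357 = 466 + 93*357 = 466 + 33201 = 33667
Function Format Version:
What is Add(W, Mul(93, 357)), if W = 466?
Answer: 33667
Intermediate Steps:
Add(W, Mul(93, 357)) = Add(466, Mul(93, 357)) = Add(466, 33201) = 33667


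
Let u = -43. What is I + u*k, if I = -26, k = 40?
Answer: -1746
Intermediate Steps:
I + u*k = -26 - 43*40 = -26 - 1720 = -1746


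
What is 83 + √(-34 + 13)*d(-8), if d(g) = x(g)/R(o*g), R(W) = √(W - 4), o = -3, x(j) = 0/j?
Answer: 83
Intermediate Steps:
x(j) = 0
R(W) = √(-4 + W)
d(g) = 0 (d(g) = 0/(√(-4 - 3*g)) = 0/√(-4 - 3*g) = 0)
83 + √(-34 + 13)*d(-8) = 83 + √(-34 + 13)*0 = 83 + √(-21)*0 = 83 + (I*√21)*0 = 83 + 0 = 83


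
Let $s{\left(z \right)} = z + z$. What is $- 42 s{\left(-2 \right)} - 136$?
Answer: $32$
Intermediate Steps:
$s{\left(z \right)} = 2 z$
$- 42 s{\left(-2 \right)} - 136 = - 42 \cdot 2 \left(-2\right) - 136 = \left(-42\right) \left(-4\right) - 136 = 168 - 136 = 32$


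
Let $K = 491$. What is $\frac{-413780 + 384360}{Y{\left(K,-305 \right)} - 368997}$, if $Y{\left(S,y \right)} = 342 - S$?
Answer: $\frac{14710}{184573} \approx 0.079697$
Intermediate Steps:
$\frac{-413780 + 384360}{Y{\left(K,-305 \right)} - 368997} = \frac{-413780 + 384360}{\left(342 - 491\right) - 368997} = - \frac{29420}{\left(342 - 491\right) - 368997} = - \frac{29420}{-149 - 368997} = - \frac{29420}{-369146} = \left(-29420\right) \left(- \frac{1}{369146}\right) = \frac{14710}{184573}$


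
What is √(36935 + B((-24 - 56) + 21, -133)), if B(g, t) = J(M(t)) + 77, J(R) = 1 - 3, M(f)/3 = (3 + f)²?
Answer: √37010 ≈ 192.38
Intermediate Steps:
M(f) = 3*(3 + f)²
J(R) = -2
B(g, t) = 75 (B(g, t) = -2 + 77 = 75)
√(36935 + B((-24 - 56) + 21, -133)) = √(36935 + 75) = √37010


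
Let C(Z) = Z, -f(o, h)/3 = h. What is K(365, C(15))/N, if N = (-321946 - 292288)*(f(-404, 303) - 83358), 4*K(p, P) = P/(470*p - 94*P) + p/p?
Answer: 34031/7045110362533536 ≈ 4.8304e-12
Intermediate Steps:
f(o, h) = -3*h
K(p, P) = ¼ + P/(4*(-94*P + 470*p)) (K(p, P) = (P/(470*p - 94*P) + p/p)/4 = (P/(-94*P + 470*p) + 1)/4 = (1 + P/(-94*P + 470*p))/4 = ¼ + P/(4*(-94*P + 470*p)))
N = 51759656478 (N = (-321946 - 292288)*(-3*303 - 83358) = -614234*(-909 - 83358) = -614234*(-84267) = 51759656478)
K(365, C(15))/N = ((-470*365 + 93*15)/(376*(15 - 5*365)))/51759656478 = ((-171550 + 1395)/(376*(15 - 1825)))*(1/51759656478) = ((1/376)*(-170155)/(-1810))*(1/51759656478) = ((1/376)*(-1/1810)*(-170155))*(1/51759656478) = (34031/136112)*(1/51759656478) = 34031/7045110362533536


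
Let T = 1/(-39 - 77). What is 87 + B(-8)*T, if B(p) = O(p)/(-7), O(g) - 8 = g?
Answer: 87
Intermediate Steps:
T = -1/116 (T = 1/(-116) = -1/116 ≈ -0.0086207)
O(g) = 8 + g
B(p) = -8/7 - p/7 (B(p) = (8 + p)/(-7) = (8 + p)*(-1/7) = -8/7 - p/7)
87 + B(-8)*T = 87 + (-8/7 - 1/7*(-8))*(-1/116) = 87 + (-8/7 + 8/7)*(-1/116) = 87 + 0*(-1/116) = 87 + 0 = 87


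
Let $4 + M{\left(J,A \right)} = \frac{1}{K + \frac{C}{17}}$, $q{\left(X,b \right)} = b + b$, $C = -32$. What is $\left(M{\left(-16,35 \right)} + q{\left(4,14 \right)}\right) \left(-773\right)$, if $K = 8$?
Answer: $- \frac{1942549}{104} \approx -18678.0$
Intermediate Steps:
$q{\left(X,b \right)} = 2 b$
$M{\left(J,A \right)} = - \frac{399}{104}$ ($M{\left(J,A \right)} = -4 + \frac{1}{8 - \frac{32}{17}} = -4 + \frac{1}{\frac{104}{17}} = -4 + \frac{17}{104} = - \frac{399}{104}$)
$\left(M{\left(-16,35 \right)} + q{\left(4,14 \right)}\right) \left(-773\right) = \left(- \frac{399}{104} + 2 \cdot 14\right) \left(-773\right) = \left(- \frac{399}{104} + 28\right) \left(-773\right) = \frac{2513}{104} \left(-773\right) = - \frac{1942549}{104}$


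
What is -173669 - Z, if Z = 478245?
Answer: -651914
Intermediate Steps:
-173669 - Z = -173669 - 1*478245 = -173669 - 478245 = -651914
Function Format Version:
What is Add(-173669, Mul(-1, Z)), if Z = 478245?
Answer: -651914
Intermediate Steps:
Add(-173669, Mul(-1, Z)) = Add(-173669, Mul(-1, 478245)) = Add(-173669, -478245) = -651914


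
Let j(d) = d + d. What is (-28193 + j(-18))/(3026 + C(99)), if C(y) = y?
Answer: -28229/3125 ≈ -9.0333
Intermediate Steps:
j(d) = 2*d
(-28193 + j(-18))/(3026 + C(99)) = (-28193 + 2*(-18))/(3026 + 99) = (-28193 - 36)/3125 = -28229*1/3125 = -28229/3125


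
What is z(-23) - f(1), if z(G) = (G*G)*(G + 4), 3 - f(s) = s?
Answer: -10053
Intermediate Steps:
f(s) = 3 - s
z(G) = G²*(4 + G)
z(-23) - f(1) = (-23)²*(4 - 23) - (3 - 1*1) = 529*(-19) - (3 - 1) = -10051 - 1*2 = -10051 - 2 = -10053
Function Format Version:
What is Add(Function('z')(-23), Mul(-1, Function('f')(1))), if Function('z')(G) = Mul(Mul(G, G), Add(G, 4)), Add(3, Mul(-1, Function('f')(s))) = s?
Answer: -10053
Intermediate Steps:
Function('f')(s) = Add(3, Mul(-1, s))
Function('z')(G) = Mul(Pow(G, 2), Add(4, G))
Add(Function('z')(-23), Mul(-1, Function('f')(1))) = Add(Mul(Pow(-23, 2), Add(4, -23)), Mul(-1, Add(3, Mul(-1, 1)))) = Add(Mul(529, -19), Mul(-1, Add(3, -1))) = Add(-10051, Mul(-1, 2)) = Add(-10051, -2) = -10053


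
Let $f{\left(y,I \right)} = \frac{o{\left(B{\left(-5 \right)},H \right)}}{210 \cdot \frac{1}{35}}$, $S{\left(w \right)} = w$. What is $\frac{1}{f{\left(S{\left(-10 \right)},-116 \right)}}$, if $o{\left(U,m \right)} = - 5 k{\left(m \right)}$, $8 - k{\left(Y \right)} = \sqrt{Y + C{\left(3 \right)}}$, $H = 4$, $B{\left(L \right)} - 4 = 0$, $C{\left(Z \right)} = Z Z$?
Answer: $- \frac{16}{85} - \frac{2 \sqrt{13}}{85} \approx -0.27307$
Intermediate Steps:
$C{\left(Z \right)} = Z^{2}$
$B{\left(L \right)} = 4$ ($B{\left(L \right)} = 4 + 0 = 4$)
$k{\left(Y \right)} = 8 - \sqrt{9 + Y}$ ($k{\left(Y \right)} = 8 - \sqrt{Y + 3^{2}} = 8 - \sqrt{Y + 9} = 8 - \sqrt{9 + Y}$)
$o{\left(U,m \right)} = -40 + 5 \sqrt{9 + m}$ ($o{\left(U,m \right)} = - 5 \left(8 - \sqrt{9 + m}\right) = -40 + 5 \sqrt{9 + m}$)
$f{\left(y,I \right)} = - \frac{20}{3} + \frac{5 \sqrt{13}}{6}$ ($f{\left(y,I \right)} = \frac{-40 + 5 \sqrt{9 + 4}}{210 \cdot \frac{1}{35}} = \frac{-40 + 5 \sqrt{13}}{210 \cdot \frac{1}{35}} = \frac{-40 + 5 \sqrt{13}}{6} = \left(-40 + 5 \sqrt{13}\right) \frac{1}{6} = - \frac{20}{3} + \frac{5 \sqrt{13}}{6}$)
$\frac{1}{f{\left(S{\left(-10 \right)},-116 \right)}} = \frac{1}{- \frac{20}{3} + \frac{5 \sqrt{13}}{6}}$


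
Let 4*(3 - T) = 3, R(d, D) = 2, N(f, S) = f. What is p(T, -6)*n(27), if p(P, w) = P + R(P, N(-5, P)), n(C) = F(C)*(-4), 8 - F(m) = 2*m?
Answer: 782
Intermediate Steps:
F(m) = 8 - 2*m
n(C) = -32 + 8*C (n(C) = (8 - 2*C)*(-4) = -32 + 8*C)
T = 9/4 (T = 3 - ¼*3 = 3 - ¾ = 9/4 ≈ 2.2500)
p(P, w) = 2 + P (p(P, w) = P + 2 = 2 + P)
p(T, -6)*n(27) = (2 + 9/4)*(-32 + 8*27) = 17*(-32 + 216)/4 = (17/4)*184 = 782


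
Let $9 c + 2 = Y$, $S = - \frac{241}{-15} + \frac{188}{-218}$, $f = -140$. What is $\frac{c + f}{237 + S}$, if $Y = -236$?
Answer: $- \frac{408205}{618531} \approx -0.65996$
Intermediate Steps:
$S = \frac{24859}{1635}$ ($S = \left(-241\right) \left(- \frac{1}{15}\right) + 188 \left(- \frac{1}{218}\right) = \frac{241}{15} - \frac{94}{109} = \frac{24859}{1635} \approx 15.204$)
$c = - \frac{238}{9}$ ($c = - \frac{2}{9} + \frac{1}{9} \left(-236\right) = - \frac{2}{9} - \frac{236}{9} = - \frac{238}{9} \approx -26.444$)
$\frac{c + f}{237 + S} = \frac{- \frac{238}{9} - 140}{237 + \frac{24859}{1635}} = - \frac{1498}{9 \cdot \frac{412354}{1635}} = \left(- \frac{1498}{9}\right) \frac{1635}{412354} = - \frac{408205}{618531}$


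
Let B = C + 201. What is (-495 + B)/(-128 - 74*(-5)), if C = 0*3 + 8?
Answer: -13/11 ≈ -1.1818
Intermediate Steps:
C = 8 (C = 0 + 8 = 8)
B = 209 (B = 8 + 201 = 209)
(-495 + B)/(-128 - 74*(-5)) = (-495 + 209)/(-128 - 74*(-5)) = -286/(-128 + 370) = -286/242 = -286*1/242 = -13/11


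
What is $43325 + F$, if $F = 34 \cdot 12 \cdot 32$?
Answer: $56381$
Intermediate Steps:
$F = 13056$ ($F = 408 \cdot 32 = 13056$)
$43325 + F = 43325 + 13056 = 56381$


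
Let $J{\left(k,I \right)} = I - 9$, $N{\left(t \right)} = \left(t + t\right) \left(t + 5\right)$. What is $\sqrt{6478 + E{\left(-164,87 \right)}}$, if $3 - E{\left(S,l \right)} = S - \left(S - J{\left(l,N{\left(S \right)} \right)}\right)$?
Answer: $17 i \sqrt{158} \approx 213.69 i$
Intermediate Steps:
$N{\left(t \right)} = 2 t \left(5 + t\right)$
$J{\left(k,I \right)} = -9 + I$
$E{\left(S,l \right)} = 12 - 2 S \left(5 + S\right)$ ($E{\left(S,l \right)} = 3 - \left(S - \left(9 + S - 2 S \left(5 + S\right)\right)\right) = 3 - \left(-9 + 2 S \left(5 + S\right)\right) = 12 - 2 S \left(5 + S\right)$)
$\sqrt{6478 + E{\left(-164,87 \right)}} = \sqrt{6478 + \left(12 - - 328 \left(5 - 164\right)\right)} = \sqrt{6478 + \left(12 - \left(-328\right) \left(-159\right)\right)} = \sqrt{6478 + \left(12 - 52152\right)} = \sqrt{6478 - 52140} = \sqrt{-45662} = 17 i \sqrt{158}$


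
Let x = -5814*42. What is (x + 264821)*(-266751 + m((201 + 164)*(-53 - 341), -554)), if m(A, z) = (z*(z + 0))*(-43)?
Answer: -277805579987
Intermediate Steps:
x = -244188
m(A, z) = -43*z² (m(A, z) = (z*z)*(-43) = z²*(-43) = -43*z²)
(x + 264821)*(-266751 + m((201 + 164)*(-53 - 341), -554)) = (-244188 + 264821)*(-266751 - 43*(-554)²) = 20633*(-266751 - 43*306916) = 20633*(-266751 - 13197388) = 20633*(-13464139) = -277805579987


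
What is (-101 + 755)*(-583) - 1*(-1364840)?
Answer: 983558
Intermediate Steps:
(-101 + 755)*(-583) - 1*(-1364840) = 654*(-583) + 1364840 = -381282 + 1364840 = 983558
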